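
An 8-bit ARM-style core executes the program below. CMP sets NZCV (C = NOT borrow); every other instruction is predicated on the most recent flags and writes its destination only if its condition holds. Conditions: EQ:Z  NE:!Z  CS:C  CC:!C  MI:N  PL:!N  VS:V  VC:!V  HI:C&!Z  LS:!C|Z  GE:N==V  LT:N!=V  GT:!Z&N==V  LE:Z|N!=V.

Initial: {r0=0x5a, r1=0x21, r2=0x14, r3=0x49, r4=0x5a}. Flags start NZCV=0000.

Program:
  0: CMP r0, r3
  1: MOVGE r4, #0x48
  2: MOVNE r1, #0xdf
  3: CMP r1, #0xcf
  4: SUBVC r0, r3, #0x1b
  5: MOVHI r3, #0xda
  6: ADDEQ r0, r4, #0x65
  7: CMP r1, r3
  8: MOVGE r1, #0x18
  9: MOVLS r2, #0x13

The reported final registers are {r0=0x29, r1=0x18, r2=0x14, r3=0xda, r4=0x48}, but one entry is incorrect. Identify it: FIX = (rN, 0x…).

[0] flags=0010 → (cmp)
[1] flags=0010 GE?T → r4=0x48
[2] flags=0010 NE?T → r1=0xdf
[3] flags=0010 → (cmp)
[4] flags=0010 VC?T → r0=0x2e
[5] flags=0010 HI?T → r3=0xda
[6] flags=0010 EQ?F → skip
[7] flags=0010 → (cmp)
[8] flags=0010 GE?T → r1=0x18
[9] flags=0010 LS?F → skip

FIX = (r0, 0x2e)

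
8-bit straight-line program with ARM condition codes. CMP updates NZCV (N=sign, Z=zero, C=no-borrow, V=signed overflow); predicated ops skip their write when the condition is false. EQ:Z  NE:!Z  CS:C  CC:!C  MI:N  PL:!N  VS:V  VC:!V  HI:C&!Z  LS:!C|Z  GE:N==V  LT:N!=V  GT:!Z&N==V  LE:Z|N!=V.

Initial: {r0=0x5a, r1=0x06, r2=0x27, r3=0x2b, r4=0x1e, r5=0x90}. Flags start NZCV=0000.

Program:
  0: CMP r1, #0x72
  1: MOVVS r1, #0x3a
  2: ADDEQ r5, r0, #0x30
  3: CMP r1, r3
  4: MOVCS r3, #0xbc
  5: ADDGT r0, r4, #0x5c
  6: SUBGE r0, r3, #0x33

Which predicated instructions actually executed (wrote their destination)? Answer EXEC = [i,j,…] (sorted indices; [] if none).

EXEC = []

[0] flags=1000 → (cmp)
[1] flags=1000 VS?F → skip
[2] flags=1000 EQ?F → skip
[3] flags=1000 → (cmp)
[4] flags=1000 CS?F → skip
[5] flags=1000 GT?F → skip
[6] flags=1000 GE?F → skip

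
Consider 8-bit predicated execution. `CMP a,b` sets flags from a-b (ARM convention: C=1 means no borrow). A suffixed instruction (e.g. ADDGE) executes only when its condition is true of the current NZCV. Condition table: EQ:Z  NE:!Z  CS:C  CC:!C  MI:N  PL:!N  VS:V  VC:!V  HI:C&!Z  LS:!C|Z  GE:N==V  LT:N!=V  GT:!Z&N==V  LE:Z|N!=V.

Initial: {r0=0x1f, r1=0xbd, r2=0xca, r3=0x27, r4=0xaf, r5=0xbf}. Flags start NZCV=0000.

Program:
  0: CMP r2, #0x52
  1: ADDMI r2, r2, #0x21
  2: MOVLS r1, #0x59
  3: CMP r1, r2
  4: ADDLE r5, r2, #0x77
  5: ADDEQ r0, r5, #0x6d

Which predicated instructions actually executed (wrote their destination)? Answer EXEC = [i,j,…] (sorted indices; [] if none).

[0] flags=0011 → (cmp)
[1] flags=0011 MI?F → skip
[2] flags=0011 LS?F → skip
[3] flags=1000 → (cmp)
[4] flags=1000 LE?T → r5=0x41
[5] flags=1000 EQ?F → skip

EXEC = [4]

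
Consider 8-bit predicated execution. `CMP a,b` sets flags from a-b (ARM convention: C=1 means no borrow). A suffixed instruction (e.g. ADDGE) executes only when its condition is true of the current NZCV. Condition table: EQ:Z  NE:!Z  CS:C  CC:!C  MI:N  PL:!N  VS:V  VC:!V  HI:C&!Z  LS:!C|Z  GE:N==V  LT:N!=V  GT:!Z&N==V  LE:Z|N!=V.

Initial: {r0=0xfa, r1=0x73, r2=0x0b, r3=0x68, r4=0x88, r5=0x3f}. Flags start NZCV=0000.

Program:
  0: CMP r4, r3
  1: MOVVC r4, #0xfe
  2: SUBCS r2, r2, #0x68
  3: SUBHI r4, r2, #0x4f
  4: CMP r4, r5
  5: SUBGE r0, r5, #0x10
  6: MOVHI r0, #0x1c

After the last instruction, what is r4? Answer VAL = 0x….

0: ✓ CMP  NZCV=0011
1: · MOVVC
2: ✓ SUBCS  r2←0xa3
3: ✓ SUBHI  r4←0x54
4: ✓ CMP  NZCV=0010
5: ✓ SUBGE  r0←0x2f
6: ✓ MOVHI  r0←0x1c

VAL = 0x54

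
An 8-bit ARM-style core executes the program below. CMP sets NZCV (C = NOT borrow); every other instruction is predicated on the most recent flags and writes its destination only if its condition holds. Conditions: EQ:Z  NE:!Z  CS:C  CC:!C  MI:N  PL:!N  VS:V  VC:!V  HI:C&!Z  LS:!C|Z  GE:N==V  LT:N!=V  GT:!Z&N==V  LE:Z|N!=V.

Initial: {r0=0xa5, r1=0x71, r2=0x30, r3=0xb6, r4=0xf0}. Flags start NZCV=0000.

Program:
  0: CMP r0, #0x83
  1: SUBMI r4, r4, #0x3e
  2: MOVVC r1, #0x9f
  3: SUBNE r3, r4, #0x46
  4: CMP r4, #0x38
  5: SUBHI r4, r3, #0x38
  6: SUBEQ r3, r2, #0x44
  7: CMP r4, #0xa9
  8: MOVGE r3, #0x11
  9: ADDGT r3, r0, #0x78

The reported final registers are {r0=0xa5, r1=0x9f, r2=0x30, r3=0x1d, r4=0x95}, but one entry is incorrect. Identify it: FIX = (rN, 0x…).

0: ✓ CMP  NZCV=0010
1: · SUBMI
2: ✓ MOVVC  r1←0x9f
3: ✓ SUBNE  r3←0xaa
4: ✓ CMP  NZCV=1010
5: ✓ SUBHI  r4←0x72
6: · SUBEQ
7: ✓ CMP  NZCV=1001
8: ✓ MOVGE  r3←0x11
9: ✓ ADDGT  r3←0x1d

FIX = (r4, 0x72)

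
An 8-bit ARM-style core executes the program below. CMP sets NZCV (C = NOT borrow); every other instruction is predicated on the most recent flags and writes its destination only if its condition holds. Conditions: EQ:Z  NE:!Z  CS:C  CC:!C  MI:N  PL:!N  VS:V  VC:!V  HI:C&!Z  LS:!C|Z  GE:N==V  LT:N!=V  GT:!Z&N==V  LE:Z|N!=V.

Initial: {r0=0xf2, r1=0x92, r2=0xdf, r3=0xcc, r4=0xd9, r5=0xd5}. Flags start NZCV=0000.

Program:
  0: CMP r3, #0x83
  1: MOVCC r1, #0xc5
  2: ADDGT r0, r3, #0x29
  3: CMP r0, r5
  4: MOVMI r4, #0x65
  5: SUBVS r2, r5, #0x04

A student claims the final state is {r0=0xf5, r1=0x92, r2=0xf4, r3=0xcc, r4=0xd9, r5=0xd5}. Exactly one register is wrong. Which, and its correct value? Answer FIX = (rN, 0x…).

[0] flags=0010 → (cmp)
[1] flags=0010 CC?F → skip
[2] flags=0010 GT?T → r0=0xf5
[3] flags=0010 → (cmp)
[4] flags=0010 MI?F → skip
[5] flags=0010 VS?F → skip

FIX = (r2, 0xdf)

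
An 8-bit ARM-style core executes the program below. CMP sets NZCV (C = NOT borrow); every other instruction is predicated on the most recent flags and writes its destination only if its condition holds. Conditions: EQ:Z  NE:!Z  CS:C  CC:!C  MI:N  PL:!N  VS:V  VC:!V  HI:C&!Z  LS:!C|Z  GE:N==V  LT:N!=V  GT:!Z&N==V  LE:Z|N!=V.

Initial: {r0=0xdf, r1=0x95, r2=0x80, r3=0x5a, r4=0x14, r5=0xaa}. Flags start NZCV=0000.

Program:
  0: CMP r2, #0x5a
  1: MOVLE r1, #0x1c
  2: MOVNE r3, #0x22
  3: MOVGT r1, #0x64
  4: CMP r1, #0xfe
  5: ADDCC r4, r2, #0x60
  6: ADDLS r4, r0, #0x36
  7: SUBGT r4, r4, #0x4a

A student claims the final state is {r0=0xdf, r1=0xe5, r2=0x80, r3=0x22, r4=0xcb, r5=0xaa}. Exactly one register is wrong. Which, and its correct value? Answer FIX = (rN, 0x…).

0: ✓ CMP  NZCV=0011
1: ✓ MOVLE  r1←0x1c
2: ✓ MOVNE  r3←0x22
3: · MOVGT
4: ✓ CMP  NZCV=0000
5: ✓ ADDCC  r4←0xe0
6: ✓ ADDLS  r4←0x15
7: ✓ SUBGT  r4←0xcb

FIX = (r1, 0x1c)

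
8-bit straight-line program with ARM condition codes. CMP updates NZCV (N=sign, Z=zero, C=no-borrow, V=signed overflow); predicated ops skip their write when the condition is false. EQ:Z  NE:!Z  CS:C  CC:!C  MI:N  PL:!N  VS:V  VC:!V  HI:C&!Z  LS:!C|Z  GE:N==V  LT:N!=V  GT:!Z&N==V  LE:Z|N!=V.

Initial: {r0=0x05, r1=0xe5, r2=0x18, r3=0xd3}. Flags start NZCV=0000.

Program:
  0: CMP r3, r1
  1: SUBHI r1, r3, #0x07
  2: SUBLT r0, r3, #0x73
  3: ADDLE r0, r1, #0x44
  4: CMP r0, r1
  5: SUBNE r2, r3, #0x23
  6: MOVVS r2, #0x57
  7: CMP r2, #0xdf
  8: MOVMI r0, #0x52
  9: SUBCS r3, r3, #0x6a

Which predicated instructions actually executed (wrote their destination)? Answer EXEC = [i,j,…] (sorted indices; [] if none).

0: ✓ CMP  NZCV=1000
1: · SUBHI
2: ✓ SUBLT  r0←0x60
3: ✓ ADDLE  r0←0x29
4: ✓ CMP  NZCV=0000
5: ✓ SUBNE  r2←0xb0
6: · MOVVS
7: ✓ CMP  NZCV=1000
8: ✓ MOVMI  r0←0x52
9: · SUBCS

EXEC = [2,3,5,8]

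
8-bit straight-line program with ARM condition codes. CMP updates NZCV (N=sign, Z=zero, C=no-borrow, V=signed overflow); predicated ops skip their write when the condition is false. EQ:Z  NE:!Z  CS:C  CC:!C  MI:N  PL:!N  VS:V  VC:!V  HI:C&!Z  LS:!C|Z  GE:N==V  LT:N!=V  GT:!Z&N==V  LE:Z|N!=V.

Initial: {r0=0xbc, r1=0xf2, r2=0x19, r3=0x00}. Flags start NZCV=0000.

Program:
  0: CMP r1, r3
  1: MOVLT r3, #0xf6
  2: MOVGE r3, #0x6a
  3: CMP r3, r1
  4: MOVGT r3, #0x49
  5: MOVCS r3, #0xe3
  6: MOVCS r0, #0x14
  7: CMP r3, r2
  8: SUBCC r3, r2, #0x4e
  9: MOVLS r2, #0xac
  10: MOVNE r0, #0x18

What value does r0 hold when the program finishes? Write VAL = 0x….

[0] flags=1010 → (cmp)
[1] flags=1010 LT?T → r3=0xf6
[2] flags=1010 GE?F → skip
[3] flags=0010 → (cmp)
[4] flags=0010 GT?T → r3=0x49
[5] flags=0010 CS?T → r3=0xe3
[6] flags=0010 CS?T → r0=0x14
[7] flags=1010 → (cmp)
[8] flags=1010 CC?F → skip
[9] flags=1010 LS?F → skip
[10] flags=1010 NE?T → r0=0x18

VAL = 0x18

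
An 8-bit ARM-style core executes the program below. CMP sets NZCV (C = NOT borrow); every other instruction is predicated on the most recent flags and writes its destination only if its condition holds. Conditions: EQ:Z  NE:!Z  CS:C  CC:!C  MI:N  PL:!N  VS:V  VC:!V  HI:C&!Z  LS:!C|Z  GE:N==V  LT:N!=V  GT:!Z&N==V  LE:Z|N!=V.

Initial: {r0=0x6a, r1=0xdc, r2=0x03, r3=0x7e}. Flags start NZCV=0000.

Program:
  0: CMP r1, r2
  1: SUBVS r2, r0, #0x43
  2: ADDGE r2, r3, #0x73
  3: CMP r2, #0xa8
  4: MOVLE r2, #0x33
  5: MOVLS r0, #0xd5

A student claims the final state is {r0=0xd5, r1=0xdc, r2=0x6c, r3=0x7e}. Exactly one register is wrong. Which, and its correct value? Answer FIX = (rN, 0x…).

0: ✓ CMP  NZCV=1010
1: · SUBVS
2: · ADDGE
3: ✓ CMP  NZCV=0000
4: · MOVLE
5: ✓ MOVLS  r0←0xd5

FIX = (r2, 0x03)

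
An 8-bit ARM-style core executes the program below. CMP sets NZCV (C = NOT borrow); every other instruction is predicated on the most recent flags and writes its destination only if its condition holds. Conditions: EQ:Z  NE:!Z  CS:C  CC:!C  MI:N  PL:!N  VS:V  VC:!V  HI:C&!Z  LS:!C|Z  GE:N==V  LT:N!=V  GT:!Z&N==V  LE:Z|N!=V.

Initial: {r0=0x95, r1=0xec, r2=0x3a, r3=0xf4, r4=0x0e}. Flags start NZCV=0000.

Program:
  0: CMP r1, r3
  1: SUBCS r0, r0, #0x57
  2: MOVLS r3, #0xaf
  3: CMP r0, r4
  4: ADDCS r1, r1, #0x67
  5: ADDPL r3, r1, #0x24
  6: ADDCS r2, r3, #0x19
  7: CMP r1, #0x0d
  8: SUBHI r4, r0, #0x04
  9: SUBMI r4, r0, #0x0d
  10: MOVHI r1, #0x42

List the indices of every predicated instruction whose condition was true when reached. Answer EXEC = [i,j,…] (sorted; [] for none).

EXEC = [2,4,6,8,10]

[0] flags=1000 → (cmp)
[1] flags=1000 CS?F → skip
[2] flags=1000 LS?T → r3=0xaf
[3] flags=1010 → (cmp)
[4] flags=1010 CS?T → r1=0x53
[5] flags=1010 PL?F → skip
[6] flags=1010 CS?T → r2=0xc8
[7] flags=0010 → (cmp)
[8] flags=0010 HI?T → r4=0x91
[9] flags=0010 MI?F → skip
[10] flags=0010 HI?T → r1=0x42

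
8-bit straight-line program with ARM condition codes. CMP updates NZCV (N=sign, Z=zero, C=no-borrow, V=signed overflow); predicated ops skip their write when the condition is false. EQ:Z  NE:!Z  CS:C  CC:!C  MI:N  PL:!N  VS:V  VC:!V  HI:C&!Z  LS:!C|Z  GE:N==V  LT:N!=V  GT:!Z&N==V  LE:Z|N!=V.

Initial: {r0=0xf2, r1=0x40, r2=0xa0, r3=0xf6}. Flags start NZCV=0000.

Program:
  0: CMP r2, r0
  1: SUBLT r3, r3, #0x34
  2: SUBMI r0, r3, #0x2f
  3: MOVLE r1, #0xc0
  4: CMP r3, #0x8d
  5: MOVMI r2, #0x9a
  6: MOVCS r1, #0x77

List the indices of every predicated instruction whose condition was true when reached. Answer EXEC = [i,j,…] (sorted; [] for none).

[0] flags=1000 → (cmp)
[1] flags=1000 LT?T → r3=0xc2
[2] flags=1000 MI?T → r0=0x93
[3] flags=1000 LE?T → r1=0xc0
[4] flags=0010 → (cmp)
[5] flags=0010 MI?F → skip
[6] flags=0010 CS?T → r1=0x77

EXEC = [1,2,3,6]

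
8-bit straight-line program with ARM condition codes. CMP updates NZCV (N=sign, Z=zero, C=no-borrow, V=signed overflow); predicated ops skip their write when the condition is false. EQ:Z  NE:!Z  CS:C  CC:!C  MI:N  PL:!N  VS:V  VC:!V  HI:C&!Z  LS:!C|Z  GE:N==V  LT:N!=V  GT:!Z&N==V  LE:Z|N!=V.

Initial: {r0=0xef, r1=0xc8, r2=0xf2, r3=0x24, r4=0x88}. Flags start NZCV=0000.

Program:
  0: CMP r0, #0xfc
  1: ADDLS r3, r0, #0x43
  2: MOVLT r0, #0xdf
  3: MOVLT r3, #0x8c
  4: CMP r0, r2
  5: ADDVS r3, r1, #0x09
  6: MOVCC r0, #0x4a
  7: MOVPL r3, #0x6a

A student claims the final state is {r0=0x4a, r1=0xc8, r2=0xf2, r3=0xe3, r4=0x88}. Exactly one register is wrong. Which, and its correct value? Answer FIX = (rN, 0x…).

FIX = (r3, 0x8c)

[0] flags=1000 → (cmp)
[1] flags=1000 LS?T → r3=0x32
[2] flags=1000 LT?T → r0=0xdf
[3] flags=1000 LT?T → r3=0x8c
[4] flags=1000 → (cmp)
[5] flags=1000 VS?F → skip
[6] flags=1000 CC?T → r0=0x4a
[7] flags=1000 PL?F → skip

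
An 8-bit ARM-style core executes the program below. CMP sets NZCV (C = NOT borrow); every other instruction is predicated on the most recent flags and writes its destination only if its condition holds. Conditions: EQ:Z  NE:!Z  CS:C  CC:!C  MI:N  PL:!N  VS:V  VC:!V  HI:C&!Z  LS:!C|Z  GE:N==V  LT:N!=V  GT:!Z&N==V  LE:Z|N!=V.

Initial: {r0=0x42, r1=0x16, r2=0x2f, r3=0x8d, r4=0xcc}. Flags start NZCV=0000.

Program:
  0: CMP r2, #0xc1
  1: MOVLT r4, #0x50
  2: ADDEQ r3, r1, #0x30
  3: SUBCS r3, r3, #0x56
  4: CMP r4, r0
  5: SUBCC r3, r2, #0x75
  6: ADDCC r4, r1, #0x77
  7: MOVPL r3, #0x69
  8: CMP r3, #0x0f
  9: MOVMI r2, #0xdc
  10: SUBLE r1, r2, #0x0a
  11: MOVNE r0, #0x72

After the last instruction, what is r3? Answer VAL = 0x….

0: ✓ CMP  NZCV=0000
1: · MOVLT
2: · ADDEQ
3: · SUBCS
4: ✓ CMP  NZCV=1010
5: · SUBCC
6: · ADDCC
7: · MOVPL
8: ✓ CMP  NZCV=0011
9: · MOVMI
10: ✓ SUBLE  r1←0x25
11: ✓ MOVNE  r0←0x72

VAL = 0x8d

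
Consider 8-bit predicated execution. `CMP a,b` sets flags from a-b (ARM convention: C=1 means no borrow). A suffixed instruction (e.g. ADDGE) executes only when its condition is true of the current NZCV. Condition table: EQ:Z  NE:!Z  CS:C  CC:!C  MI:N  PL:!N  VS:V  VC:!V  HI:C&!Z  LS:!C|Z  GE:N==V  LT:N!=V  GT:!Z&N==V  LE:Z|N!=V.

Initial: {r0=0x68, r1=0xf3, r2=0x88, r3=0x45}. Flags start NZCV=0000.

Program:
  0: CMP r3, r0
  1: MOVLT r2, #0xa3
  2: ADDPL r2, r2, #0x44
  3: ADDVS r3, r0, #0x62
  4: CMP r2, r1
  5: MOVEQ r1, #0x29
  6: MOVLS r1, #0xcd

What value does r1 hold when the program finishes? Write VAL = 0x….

VAL = 0xcd

[0] flags=1000 → (cmp)
[1] flags=1000 LT?T → r2=0xa3
[2] flags=1000 PL?F → skip
[3] flags=1000 VS?F → skip
[4] flags=1000 → (cmp)
[5] flags=1000 EQ?F → skip
[6] flags=1000 LS?T → r1=0xcd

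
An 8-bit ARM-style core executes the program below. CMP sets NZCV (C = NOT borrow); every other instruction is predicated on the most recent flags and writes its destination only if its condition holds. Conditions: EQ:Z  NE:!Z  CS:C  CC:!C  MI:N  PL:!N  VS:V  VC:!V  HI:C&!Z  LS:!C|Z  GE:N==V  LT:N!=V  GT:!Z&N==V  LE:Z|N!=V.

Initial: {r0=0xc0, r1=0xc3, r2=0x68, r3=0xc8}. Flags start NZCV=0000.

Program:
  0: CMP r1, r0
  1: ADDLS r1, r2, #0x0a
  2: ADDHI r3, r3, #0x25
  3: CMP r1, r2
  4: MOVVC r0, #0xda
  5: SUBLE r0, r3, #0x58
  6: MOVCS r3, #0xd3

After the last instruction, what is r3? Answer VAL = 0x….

0: ✓ CMP  NZCV=0010
1: · ADDLS
2: ✓ ADDHI  r3←0xed
3: ✓ CMP  NZCV=0011
4: · MOVVC
5: ✓ SUBLE  r0←0x95
6: ✓ MOVCS  r3←0xd3

VAL = 0xd3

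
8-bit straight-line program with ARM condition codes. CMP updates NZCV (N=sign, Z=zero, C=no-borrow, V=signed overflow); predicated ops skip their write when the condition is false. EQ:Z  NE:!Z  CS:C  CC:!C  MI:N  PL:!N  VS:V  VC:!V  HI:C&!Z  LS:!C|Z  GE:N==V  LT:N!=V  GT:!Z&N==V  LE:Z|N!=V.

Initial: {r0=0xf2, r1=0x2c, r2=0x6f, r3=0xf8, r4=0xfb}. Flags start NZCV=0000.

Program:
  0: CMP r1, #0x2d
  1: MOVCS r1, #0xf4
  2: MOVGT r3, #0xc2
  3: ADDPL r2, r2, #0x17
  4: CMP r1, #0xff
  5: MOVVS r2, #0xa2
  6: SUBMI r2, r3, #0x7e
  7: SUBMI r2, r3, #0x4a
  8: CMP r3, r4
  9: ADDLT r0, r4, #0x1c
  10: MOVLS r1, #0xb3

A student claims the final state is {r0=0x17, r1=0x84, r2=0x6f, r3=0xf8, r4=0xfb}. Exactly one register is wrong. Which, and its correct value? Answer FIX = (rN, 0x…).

[0] flags=1000 → (cmp)
[1] flags=1000 CS?F → skip
[2] flags=1000 GT?F → skip
[3] flags=1000 PL?F → skip
[4] flags=0000 → (cmp)
[5] flags=0000 VS?F → skip
[6] flags=0000 MI?F → skip
[7] flags=0000 MI?F → skip
[8] flags=1000 → (cmp)
[9] flags=1000 LT?T → r0=0x17
[10] flags=1000 LS?T → r1=0xb3

FIX = (r1, 0xb3)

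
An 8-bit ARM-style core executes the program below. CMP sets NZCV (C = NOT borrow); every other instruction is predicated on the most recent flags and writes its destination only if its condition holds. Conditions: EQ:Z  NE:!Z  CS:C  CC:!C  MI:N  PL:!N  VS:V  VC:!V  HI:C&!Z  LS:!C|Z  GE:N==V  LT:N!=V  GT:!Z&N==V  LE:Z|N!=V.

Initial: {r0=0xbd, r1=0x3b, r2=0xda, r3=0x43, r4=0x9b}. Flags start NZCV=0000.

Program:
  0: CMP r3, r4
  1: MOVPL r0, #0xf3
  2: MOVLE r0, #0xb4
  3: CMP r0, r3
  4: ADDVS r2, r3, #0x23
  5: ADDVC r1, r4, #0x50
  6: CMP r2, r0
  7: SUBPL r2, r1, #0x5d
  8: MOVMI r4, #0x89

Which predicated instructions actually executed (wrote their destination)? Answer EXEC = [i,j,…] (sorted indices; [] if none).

EXEC = [4,8]

[0] flags=1001 → (cmp)
[1] flags=1001 PL?F → skip
[2] flags=1001 LE?F → skip
[3] flags=0011 → (cmp)
[4] flags=0011 VS?T → r2=0x66
[5] flags=0011 VC?F → skip
[6] flags=1001 → (cmp)
[7] flags=1001 PL?F → skip
[8] flags=1001 MI?T → r4=0x89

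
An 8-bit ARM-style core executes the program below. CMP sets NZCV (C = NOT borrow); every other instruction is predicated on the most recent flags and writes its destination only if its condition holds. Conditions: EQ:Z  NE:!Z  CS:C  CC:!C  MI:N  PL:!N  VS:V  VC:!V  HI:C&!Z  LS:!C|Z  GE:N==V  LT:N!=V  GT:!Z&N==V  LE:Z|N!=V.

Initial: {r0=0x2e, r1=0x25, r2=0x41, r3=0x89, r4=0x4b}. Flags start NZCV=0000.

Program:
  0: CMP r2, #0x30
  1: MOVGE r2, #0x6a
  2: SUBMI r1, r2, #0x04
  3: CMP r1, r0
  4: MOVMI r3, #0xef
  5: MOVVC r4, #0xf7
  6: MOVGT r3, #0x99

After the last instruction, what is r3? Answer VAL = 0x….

[0] flags=0010 → (cmp)
[1] flags=0010 GE?T → r2=0x6a
[2] flags=0010 MI?F → skip
[3] flags=1000 → (cmp)
[4] flags=1000 MI?T → r3=0xef
[5] flags=1000 VC?T → r4=0xf7
[6] flags=1000 GT?F → skip

VAL = 0xef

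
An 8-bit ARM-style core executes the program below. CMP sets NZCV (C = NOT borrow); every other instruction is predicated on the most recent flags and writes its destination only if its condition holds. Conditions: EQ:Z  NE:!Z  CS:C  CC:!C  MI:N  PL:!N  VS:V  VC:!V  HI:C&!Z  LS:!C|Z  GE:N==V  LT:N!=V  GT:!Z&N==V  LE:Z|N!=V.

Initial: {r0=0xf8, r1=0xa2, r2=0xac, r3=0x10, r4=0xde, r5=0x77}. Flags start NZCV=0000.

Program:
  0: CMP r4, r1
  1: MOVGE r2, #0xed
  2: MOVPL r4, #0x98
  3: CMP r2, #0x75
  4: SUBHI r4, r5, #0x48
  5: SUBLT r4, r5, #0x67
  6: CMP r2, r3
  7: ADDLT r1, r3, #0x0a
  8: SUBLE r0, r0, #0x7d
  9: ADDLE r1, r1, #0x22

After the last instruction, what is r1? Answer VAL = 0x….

[0] flags=0010 → (cmp)
[1] flags=0010 GE?T → r2=0xed
[2] flags=0010 PL?T → r4=0x98
[3] flags=0011 → (cmp)
[4] flags=0011 HI?T → r4=0x2f
[5] flags=0011 LT?T → r4=0x10
[6] flags=1010 → (cmp)
[7] flags=1010 LT?T → r1=0x1a
[8] flags=1010 LE?T → r0=0x7b
[9] flags=1010 LE?T → r1=0x3c

VAL = 0x3c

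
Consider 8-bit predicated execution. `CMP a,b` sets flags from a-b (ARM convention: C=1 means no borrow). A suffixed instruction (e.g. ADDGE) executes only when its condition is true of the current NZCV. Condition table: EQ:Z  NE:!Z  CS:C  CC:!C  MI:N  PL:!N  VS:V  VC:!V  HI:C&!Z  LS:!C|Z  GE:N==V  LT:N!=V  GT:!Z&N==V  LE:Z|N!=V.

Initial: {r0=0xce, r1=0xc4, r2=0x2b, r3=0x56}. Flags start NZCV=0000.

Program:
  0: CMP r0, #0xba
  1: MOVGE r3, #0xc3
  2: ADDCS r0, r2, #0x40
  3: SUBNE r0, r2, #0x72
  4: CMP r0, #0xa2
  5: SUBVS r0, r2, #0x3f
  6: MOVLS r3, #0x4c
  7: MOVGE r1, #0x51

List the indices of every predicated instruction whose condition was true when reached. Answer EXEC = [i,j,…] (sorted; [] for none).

[0] flags=0010 → (cmp)
[1] flags=0010 GE?T → r3=0xc3
[2] flags=0010 CS?T → r0=0x6b
[3] flags=0010 NE?T → r0=0xb9
[4] flags=0010 → (cmp)
[5] flags=0010 VS?F → skip
[6] flags=0010 LS?F → skip
[7] flags=0010 GE?T → r1=0x51

EXEC = [1,2,3,7]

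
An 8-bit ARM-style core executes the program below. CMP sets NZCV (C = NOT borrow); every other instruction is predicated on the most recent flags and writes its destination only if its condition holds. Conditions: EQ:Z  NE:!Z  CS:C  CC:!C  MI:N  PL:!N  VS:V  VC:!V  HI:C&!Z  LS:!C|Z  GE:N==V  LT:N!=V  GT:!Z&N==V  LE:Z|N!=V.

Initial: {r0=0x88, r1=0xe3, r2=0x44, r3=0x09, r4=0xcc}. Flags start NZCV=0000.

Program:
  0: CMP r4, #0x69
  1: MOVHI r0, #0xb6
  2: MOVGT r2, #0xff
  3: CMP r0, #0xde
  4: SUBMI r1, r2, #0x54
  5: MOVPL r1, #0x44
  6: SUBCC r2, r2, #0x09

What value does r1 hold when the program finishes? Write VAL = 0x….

[0] flags=0011 → (cmp)
[1] flags=0011 HI?T → r0=0xb6
[2] flags=0011 GT?F → skip
[3] flags=1000 → (cmp)
[4] flags=1000 MI?T → r1=0xf0
[5] flags=1000 PL?F → skip
[6] flags=1000 CC?T → r2=0x3b

VAL = 0xf0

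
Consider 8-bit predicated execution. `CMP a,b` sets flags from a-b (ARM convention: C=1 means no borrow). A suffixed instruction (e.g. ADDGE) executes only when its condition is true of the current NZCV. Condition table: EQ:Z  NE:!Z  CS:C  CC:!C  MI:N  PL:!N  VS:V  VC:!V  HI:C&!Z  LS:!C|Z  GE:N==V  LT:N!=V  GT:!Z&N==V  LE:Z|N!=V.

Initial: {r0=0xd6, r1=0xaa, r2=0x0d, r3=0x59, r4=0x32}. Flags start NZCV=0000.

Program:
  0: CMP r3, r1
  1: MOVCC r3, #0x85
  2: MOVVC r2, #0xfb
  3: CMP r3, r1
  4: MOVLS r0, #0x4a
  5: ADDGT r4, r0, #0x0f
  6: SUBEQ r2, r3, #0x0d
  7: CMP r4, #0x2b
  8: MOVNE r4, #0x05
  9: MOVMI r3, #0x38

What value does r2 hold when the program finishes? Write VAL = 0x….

VAL = 0x0d

0: ✓ CMP  NZCV=1001
1: ✓ MOVCC  r3←0x85
2: · MOVVC
3: ✓ CMP  NZCV=1000
4: ✓ MOVLS  r0←0x4a
5: · ADDGT
6: · SUBEQ
7: ✓ CMP  NZCV=0010
8: ✓ MOVNE  r4←0x05
9: · MOVMI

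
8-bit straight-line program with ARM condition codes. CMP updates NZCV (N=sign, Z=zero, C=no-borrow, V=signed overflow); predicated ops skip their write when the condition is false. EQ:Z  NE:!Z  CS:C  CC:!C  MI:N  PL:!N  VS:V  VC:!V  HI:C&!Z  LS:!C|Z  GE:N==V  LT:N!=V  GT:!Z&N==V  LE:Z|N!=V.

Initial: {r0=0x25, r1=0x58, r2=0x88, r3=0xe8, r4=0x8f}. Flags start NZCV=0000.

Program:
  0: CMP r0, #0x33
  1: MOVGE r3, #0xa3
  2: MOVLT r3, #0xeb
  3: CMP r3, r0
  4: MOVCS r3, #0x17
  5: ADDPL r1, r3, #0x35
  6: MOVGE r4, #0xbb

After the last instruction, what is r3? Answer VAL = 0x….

VAL = 0x17

[0] flags=1000 → (cmp)
[1] flags=1000 GE?F → skip
[2] flags=1000 LT?T → r3=0xeb
[3] flags=1010 → (cmp)
[4] flags=1010 CS?T → r3=0x17
[5] flags=1010 PL?F → skip
[6] flags=1010 GE?F → skip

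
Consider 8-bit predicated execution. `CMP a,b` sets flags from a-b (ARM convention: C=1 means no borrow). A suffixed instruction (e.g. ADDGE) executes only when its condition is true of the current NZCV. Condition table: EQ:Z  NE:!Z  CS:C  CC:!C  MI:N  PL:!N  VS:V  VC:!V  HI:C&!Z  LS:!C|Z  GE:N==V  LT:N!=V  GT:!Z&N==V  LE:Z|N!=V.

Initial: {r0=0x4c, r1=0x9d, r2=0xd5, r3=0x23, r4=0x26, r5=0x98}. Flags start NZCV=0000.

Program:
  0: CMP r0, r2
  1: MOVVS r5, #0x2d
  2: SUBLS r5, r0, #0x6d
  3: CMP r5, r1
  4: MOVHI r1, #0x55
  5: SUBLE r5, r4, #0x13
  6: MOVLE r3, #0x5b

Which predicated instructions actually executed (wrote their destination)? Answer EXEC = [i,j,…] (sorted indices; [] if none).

EXEC = [2,4]

0: ✓ CMP  NZCV=0000
1: · MOVVS
2: ✓ SUBLS  r5←0xdf
3: ✓ CMP  NZCV=0010
4: ✓ MOVHI  r1←0x55
5: · SUBLE
6: · MOVLE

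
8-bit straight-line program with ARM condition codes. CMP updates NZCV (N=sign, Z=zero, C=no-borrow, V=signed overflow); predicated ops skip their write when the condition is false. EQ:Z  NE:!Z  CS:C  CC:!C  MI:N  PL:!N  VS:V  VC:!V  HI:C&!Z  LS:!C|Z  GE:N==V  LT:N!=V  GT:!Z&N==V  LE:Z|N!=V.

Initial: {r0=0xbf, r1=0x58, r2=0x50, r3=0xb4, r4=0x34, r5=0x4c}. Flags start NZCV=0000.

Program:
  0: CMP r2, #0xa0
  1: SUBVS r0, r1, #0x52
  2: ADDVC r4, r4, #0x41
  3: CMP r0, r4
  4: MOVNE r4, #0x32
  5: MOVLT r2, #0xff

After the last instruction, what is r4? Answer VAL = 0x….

[0] flags=1001 → (cmp)
[1] flags=1001 VS?T → r0=0x06
[2] flags=1001 VC?F → skip
[3] flags=1000 → (cmp)
[4] flags=1000 NE?T → r4=0x32
[5] flags=1000 LT?T → r2=0xff

VAL = 0x32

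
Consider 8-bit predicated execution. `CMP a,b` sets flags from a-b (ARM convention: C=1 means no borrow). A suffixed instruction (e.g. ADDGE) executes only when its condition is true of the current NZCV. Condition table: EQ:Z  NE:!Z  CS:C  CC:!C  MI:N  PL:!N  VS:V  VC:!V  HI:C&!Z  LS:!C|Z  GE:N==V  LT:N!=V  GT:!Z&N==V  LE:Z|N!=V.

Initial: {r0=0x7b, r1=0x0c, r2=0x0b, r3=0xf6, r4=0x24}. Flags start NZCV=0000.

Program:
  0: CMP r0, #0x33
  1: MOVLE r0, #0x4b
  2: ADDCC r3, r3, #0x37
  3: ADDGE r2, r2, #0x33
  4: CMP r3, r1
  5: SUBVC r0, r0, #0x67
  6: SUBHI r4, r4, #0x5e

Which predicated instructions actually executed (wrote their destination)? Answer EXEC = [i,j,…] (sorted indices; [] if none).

0: ✓ CMP  NZCV=0010
1: · MOVLE
2: · ADDCC
3: ✓ ADDGE  r2←0x3e
4: ✓ CMP  NZCV=1010
5: ✓ SUBVC  r0←0x14
6: ✓ SUBHI  r4←0xc6

EXEC = [3,5,6]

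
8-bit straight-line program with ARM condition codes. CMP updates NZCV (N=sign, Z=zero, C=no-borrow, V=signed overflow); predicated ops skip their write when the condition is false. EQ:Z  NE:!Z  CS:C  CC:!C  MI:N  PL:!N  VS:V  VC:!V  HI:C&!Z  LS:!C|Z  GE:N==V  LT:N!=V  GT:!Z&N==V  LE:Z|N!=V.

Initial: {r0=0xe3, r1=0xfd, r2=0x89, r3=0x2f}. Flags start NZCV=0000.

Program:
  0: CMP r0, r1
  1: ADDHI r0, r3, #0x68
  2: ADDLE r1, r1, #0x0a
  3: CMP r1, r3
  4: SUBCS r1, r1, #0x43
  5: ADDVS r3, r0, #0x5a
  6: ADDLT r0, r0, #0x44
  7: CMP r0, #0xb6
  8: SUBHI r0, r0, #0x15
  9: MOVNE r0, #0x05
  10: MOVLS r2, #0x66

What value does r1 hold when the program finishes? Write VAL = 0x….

VAL = 0x07

0: ✓ CMP  NZCV=1000
1: · ADDHI
2: ✓ ADDLE  r1←0x07
3: ✓ CMP  NZCV=1000
4: · SUBCS
5: · ADDVS
6: ✓ ADDLT  r0←0x27
7: ✓ CMP  NZCV=0000
8: · SUBHI
9: ✓ MOVNE  r0←0x05
10: ✓ MOVLS  r2←0x66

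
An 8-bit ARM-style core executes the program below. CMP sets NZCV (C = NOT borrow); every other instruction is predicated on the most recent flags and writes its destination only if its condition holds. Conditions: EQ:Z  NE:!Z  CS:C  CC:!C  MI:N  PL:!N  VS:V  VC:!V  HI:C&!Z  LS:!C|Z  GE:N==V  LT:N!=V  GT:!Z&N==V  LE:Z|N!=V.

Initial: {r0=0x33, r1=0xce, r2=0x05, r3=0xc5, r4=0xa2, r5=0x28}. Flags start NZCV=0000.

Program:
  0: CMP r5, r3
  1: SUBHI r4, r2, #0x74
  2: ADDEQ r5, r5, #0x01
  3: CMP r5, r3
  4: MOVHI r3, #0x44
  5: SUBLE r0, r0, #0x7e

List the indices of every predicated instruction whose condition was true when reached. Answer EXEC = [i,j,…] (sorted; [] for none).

EXEC = []

[0] flags=0000 → (cmp)
[1] flags=0000 HI?F → skip
[2] flags=0000 EQ?F → skip
[3] flags=0000 → (cmp)
[4] flags=0000 HI?F → skip
[5] flags=0000 LE?F → skip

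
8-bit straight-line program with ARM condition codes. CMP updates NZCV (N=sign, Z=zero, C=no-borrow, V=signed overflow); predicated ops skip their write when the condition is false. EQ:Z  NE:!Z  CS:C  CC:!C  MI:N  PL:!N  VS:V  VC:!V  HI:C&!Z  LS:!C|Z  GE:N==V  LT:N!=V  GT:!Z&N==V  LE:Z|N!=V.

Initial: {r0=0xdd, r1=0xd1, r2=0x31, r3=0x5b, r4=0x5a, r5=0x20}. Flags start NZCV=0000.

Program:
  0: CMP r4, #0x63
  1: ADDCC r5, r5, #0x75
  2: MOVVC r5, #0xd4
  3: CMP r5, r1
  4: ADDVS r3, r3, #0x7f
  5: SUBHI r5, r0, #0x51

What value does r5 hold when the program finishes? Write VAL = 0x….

[0] flags=1000 → (cmp)
[1] flags=1000 CC?T → r5=0x95
[2] flags=1000 VC?T → r5=0xd4
[3] flags=0010 → (cmp)
[4] flags=0010 VS?F → skip
[5] flags=0010 HI?T → r5=0x8c

VAL = 0x8c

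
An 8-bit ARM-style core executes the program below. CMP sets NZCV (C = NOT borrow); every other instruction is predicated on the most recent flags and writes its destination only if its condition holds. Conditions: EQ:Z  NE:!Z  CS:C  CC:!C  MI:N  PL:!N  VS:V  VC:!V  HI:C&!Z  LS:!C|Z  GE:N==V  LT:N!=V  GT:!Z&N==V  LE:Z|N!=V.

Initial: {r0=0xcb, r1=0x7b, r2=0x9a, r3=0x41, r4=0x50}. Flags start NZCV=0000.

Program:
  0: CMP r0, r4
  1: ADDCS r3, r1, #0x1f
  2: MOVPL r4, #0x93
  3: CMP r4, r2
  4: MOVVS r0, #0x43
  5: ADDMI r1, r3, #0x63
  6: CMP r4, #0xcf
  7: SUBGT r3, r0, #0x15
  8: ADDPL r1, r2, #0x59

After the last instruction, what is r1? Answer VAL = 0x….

0: ✓ CMP  NZCV=0011
1: ✓ ADDCS  r3←0x9a
2: ✓ MOVPL  r4←0x93
3: ✓ CMP  NZCV=1000
4: · MOVVS
5: ✓ ADDMI  r1←0xfd
6: ✓ CMP  NZCV=1000
7: · SUBGT
8: · ADDPL

VAL = 0xfd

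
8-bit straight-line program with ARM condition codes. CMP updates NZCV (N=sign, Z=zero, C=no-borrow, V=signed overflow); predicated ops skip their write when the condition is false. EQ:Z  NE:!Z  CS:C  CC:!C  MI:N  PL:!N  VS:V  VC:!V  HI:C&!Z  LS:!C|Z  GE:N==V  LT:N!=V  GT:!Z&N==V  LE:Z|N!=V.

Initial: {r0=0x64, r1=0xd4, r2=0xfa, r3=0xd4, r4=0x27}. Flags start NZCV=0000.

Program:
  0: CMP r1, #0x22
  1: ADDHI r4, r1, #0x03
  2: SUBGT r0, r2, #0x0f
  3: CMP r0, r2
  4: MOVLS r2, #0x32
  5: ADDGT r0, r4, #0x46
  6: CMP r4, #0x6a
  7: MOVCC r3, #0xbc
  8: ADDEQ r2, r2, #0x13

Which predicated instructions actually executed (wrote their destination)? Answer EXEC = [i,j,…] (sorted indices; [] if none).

0: ✓ CMP  NZCV=1010
1: ✓ ADDHI  r4←0xd7
2: · SUBGT
3: ✓ CMP  NZCV=0000
4: ✓ MOVLS  r2←0x32
5: ✓ ADDGT  r0←0x1d
6: ✓ CMP  NZCV=0011
7: · MOVCC
8: · ADDEQ

EXEC = [1,4,5]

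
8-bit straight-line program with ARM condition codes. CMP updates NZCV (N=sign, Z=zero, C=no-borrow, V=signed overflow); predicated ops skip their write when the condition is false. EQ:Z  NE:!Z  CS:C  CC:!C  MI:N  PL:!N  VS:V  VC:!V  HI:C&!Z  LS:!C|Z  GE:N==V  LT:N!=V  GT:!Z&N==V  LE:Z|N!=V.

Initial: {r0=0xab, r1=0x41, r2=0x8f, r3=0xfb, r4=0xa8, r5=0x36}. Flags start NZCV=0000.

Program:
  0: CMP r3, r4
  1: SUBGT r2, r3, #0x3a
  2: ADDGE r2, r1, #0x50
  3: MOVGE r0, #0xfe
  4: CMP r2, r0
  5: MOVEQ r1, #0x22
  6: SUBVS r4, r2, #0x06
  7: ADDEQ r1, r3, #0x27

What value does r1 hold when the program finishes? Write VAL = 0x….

[0] flags=0010 → (cmp)
[1] flags=0010 GT?T → r2=0xc1
[2] flags=0010 GE?T → r2=0x91
[3] flags=0010 GE?T → r0=0xfe
[4] flags=1000 → (cmp)
[5] flags=1000 EQ?F → skip
[6] flags=1000 VS?F → skip
[7] flags=1000 EQ?F → skip

VAL = 0x41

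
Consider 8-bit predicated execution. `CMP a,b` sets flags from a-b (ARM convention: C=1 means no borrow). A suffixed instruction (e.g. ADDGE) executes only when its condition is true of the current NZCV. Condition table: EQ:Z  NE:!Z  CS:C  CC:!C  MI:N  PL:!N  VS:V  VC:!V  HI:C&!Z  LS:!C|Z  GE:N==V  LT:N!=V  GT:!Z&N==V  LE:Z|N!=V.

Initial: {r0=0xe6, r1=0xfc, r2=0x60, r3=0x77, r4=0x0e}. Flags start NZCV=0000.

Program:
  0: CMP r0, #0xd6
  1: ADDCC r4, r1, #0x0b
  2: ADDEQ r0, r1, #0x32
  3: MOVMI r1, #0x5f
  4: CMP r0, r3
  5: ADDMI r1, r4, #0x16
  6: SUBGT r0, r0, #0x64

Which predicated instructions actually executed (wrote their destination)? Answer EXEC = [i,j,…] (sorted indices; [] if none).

EXEC = []

[0] flags=0010 → (cmp)
[1] flags=0010 CC?F → skip
[2] flags=0010 EQ?F → skip
[3] flags=0010 MI?F → skip
[4] flags=0011 → (cmp)
[5] flags=0011 MI?F → skip
[6] flags=0011 GT?F → skip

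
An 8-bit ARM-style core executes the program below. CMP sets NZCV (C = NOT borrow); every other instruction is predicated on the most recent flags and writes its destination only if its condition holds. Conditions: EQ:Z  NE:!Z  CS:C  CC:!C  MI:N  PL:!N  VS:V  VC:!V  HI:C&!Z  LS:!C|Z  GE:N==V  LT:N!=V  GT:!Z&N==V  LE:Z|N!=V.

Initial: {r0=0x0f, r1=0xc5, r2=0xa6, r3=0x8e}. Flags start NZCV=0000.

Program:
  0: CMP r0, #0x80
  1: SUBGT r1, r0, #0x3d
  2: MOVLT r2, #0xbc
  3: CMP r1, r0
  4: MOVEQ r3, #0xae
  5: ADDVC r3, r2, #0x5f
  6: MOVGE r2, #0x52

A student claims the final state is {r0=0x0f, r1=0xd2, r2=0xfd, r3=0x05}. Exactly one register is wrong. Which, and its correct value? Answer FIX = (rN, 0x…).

[0] flags=1001 → (cmp)
[1] flags=1001 GT?T → r1=0xd2
[2] flags=1001 LT?F → skip
[3] flags=1010 → (cmp)
[4] flags=1010 EQ?F → skip
[5] flags=1010 VC?T → r3=0x05
[6] flags=1010 GE?F → skip

FIX = (r2, 0xa6)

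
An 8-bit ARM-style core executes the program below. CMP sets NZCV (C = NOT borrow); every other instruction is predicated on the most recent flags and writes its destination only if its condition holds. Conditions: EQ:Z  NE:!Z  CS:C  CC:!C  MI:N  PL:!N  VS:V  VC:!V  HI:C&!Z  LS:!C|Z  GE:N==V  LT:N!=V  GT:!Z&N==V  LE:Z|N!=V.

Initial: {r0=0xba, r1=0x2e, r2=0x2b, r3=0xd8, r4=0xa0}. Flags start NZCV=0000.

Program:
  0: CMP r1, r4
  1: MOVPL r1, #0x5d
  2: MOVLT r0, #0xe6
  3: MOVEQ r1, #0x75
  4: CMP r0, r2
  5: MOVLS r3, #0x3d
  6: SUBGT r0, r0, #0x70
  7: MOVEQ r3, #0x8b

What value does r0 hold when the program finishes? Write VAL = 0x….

VAL = 0xba

[0] flags=1001 → (cmp)
[1] flags=1001 PL?F → skip
[2] flags=1001 LT?F → skip
[3] flags=1001 EQ?F → skip
[4] flags=1010 → (cmp)
[5] flags=1010 LS?F → skip
[6] flags=1010 GT?F → skip
[7] flags=1010 EQ?F → skip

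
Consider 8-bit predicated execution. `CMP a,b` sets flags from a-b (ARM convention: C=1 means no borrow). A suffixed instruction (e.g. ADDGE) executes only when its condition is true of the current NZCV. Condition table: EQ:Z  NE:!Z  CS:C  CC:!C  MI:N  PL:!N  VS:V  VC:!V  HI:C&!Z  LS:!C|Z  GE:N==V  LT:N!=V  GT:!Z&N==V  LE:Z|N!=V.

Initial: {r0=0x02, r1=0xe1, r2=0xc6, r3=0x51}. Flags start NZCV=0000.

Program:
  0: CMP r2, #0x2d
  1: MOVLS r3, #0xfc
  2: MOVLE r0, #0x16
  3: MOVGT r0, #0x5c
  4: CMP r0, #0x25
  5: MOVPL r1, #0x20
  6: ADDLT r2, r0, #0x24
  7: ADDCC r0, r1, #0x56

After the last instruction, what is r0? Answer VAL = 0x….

[0] flags=1010 → (cmp)
[1] flags=1010 LS?F → skip
[2] flags=1010 LE?T → r0=0x16
[3] flags=1010 GT?F → skip
[4] flags=1000 → (cmp)
[5] flags=1000 PL?F → skip
[6] flags=1000 LT?T → r2=0x3a
[7] flags=1000 CC?T → r0=0x37

VAL = 0x37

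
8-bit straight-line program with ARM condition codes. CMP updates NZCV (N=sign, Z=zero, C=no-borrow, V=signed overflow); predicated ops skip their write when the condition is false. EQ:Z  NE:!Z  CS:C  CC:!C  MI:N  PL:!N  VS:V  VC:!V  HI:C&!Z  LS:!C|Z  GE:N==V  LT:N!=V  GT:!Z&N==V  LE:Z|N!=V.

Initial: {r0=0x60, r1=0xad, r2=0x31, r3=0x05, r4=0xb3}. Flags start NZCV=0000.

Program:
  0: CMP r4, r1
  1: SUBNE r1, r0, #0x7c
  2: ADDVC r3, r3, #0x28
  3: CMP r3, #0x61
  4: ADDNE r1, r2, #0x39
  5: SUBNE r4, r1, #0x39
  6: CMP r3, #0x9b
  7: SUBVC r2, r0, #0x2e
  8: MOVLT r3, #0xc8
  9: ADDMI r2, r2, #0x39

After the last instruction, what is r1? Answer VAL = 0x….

0: ✓ CMP  NZCV=0010
1: ✓ SUBNE  r1←0xe4
2: ✓ ADDVC  r3←0x2d
3: ✓ CMP  NZCV=1000
4: ✓ ADDNE  r1←0x6a
5: ✓ SUBNE  r4←0x31
6: ✓ CMP  NZCV=1001
7: · SUBVC
8: · MOVLT
9: ✓ ADDMI  r2←0x6a

VAL = 0x6a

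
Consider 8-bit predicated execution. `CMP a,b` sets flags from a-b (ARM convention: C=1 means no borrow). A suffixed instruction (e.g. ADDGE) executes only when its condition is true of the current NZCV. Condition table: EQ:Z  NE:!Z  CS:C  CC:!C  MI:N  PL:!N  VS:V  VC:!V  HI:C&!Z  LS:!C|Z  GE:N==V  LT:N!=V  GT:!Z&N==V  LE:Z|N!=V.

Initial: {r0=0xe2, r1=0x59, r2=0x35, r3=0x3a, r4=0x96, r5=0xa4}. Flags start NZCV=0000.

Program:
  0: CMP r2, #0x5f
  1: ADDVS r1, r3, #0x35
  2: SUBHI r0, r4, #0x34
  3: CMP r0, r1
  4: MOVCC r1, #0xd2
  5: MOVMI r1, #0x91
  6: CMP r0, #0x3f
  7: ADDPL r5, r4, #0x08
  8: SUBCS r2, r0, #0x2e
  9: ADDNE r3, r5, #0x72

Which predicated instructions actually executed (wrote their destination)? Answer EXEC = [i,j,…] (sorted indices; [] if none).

[0] flags=1000 → (cmp)
[1] flags=1000 VS?F → skip
[2] flags=1000 HI?F → skip
[3] flags=1010 → (cmp)
[4] flags=1010 CC?F → skip
[5] flags=1010 MI?T → r1=0x91
[6] flags=1010 → (cmp)
[7] flags=1010 PL?F → skip
[8] flags=1010 CS?T → r2=0xb4
[9] flags=1010 NE?T → r3=0x16

EXEC = [5,8,9]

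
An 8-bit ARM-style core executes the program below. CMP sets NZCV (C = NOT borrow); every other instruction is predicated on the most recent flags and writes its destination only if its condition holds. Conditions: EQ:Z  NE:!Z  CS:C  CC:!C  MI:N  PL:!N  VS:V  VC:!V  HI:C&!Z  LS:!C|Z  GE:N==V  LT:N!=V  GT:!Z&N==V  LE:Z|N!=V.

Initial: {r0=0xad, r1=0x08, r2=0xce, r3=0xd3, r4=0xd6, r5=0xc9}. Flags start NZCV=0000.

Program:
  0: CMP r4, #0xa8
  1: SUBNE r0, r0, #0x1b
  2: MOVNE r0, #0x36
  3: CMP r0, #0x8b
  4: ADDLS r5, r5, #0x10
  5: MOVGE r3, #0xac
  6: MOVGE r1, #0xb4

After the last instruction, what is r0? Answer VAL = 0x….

0: ✓ CMP  NZCV=0010
1: ✓ SUBNE  r0←0x92
2: ✓ MOVNE  r0←0x36
3: ✓ CMP  NZCV=1001
4: ✓ ADDLS  r5←0xd9
5: ✓ MOVGE  r3←0xac
6: ✓ MOVGE  r1←0xb4

VAL = 0x36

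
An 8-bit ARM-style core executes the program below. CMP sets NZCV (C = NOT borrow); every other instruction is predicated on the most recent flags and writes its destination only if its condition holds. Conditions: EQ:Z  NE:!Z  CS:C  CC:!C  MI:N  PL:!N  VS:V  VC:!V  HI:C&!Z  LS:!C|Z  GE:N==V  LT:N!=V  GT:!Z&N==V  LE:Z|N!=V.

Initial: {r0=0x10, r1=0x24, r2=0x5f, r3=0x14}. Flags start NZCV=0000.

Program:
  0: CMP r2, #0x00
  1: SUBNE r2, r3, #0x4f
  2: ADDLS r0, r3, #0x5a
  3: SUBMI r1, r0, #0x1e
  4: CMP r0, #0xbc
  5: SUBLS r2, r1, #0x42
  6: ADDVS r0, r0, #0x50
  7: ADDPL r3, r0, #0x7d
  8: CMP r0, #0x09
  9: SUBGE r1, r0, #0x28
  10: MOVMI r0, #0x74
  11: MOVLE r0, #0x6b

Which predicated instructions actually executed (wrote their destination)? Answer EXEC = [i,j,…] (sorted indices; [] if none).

0: ✓ CMP  NZCV=0010
1: ✓ SUBNE  r2←0xc5
2: · ADDLS
3: · SUBMI
4: ✓ CMP  NZCV=0000
5: ✓ SUBLS  r2←0xe2
6: · ADDVS
7: ✓ ADDPL  r3←0x8d
8: ✓ CMP  NZCV=0010
9: ✓ SUBGE  r1←0xe8
10: · MOVMI
11: · MOVLE

EXEC = [1,5,7,9]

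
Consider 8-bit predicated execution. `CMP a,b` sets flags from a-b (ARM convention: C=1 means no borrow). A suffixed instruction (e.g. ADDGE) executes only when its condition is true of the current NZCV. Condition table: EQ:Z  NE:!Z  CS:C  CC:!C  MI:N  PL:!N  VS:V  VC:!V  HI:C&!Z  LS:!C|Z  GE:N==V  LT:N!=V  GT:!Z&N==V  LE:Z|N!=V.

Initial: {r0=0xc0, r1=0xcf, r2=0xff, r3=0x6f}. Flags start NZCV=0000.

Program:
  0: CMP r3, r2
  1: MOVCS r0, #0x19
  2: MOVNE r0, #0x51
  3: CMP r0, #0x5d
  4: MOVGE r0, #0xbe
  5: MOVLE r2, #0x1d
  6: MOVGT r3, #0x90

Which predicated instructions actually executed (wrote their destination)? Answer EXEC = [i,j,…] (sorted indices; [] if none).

EXEC = [2,5]

0: ✓ CMP  NZCV=0000
1: · MOVCS
2: ✓ MOVNE  r0←0x51
3: ✓ CMP  NZCV=1000
4: · MOVGE
5: ✓ MOVLE  r2←0x1d
6: · MOVGT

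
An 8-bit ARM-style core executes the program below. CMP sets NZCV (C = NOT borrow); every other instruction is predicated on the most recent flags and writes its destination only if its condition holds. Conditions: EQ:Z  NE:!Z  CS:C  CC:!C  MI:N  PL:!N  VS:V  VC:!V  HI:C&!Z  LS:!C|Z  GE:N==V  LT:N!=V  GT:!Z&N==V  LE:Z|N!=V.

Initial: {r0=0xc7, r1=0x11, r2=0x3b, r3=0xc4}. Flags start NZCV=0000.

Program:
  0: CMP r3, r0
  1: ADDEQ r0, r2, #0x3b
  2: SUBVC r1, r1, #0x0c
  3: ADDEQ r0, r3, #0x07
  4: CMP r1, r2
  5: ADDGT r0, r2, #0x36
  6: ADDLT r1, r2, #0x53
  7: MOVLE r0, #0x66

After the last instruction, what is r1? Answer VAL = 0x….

VAL = 0x8e

[0] flags=1000 → (cmp)
[1] flags=1000 EQ?F → skip
[2] flags=1000 VC?T → r1=0x05
[3] flags=1000 EQ?F → skip
[4] flags=1000 → (cmp)
[5] flags=1000 GT?F → skip
[6] flags=1000 LT?T → r1=0x8e
[7] flags=1000 LE?T → r0=0x66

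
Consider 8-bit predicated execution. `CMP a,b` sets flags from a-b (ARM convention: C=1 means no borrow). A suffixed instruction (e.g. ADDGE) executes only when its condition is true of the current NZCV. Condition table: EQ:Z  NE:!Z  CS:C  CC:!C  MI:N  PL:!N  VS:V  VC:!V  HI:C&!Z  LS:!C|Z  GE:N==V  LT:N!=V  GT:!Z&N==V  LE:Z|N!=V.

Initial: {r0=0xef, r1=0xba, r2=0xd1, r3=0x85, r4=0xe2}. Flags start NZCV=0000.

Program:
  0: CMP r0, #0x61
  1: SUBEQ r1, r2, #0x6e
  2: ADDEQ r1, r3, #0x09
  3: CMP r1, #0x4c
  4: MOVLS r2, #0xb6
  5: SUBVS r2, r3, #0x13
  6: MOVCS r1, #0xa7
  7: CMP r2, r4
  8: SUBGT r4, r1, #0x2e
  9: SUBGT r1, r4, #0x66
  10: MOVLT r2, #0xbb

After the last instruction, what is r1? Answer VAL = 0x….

VAL = 0x13

[0] flags=1010 → (cmp)
[1] flags=1010 EQ?F → skip
[2] flags=1010 EQ?F → skip
[3] flags=0011 → (cmp)
[4] flags=0011 LS?F → skip
[5] flags=0011 VS?T → r2=0x72
[6] flags=0011 CS?T → r1=0xa7
[7] flags=1001 → (cmp)
[8] flags=1001 GT?T → r4=0x79
[9] flags=1001 GT?T → r1=0x13
[10] flags=1001 LT?F → skip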